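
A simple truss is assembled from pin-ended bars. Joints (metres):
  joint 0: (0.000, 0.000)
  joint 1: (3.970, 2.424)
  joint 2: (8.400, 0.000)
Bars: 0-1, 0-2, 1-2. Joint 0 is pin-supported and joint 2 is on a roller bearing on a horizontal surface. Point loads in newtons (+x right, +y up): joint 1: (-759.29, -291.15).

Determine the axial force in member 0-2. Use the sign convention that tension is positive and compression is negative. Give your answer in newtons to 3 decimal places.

N=3 nodes, M=3 members, R=3 reactions → 2N=6, M+R=6
member 0 (0-1): L=4.6515, (cx,cy)=(0.8535,0.5211)
member 1 (0-2): L=8.4000, (cx,cy)=(1.0000,0.0000)
member 2 (1-2): L=5.0498, (cx,cy)=(0.8773,-0.4800)
solve A·x = −loads:
  F[0-1] = -715.1073 N (compression)
  F[0-2] = -148.9576 N (compression)
  F[1-2] = +169.7989 N (tension)
  Rx@0 = +759.2900 N
  Ry@0 = +372.6564 N
  Ry@2 = -81.5064 N

-148.958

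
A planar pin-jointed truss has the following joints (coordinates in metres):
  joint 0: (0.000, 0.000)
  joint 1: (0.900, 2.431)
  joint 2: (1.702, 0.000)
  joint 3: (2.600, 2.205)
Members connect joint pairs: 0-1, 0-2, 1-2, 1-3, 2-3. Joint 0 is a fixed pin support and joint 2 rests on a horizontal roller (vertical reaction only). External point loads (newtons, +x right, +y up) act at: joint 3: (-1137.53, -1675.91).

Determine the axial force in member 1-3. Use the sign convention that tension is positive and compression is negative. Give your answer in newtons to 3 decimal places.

-435.433

N=4 nodes, M=5 members, R=3 reactions → 2N=8, M+R=8
member 0 (0-1): L=2.5923, (cx,cy)=(0.3472,0.9378)
member 1 (0-2): L=1.7020, (cx,cy)=(1.0000,0.0000)
member 2 (1-2): L=2.5599, (cx,cy)=(0.3133,-0.9497)
member 3 (1-3): L=1.7150, (cx,cy)=(0.9913,-0.1318)
member 4 (2-3): L=2.3808, (cx,cy)=(0.3772,0.9261)
solve A·x = −loads:
  F[0-1] = -628.5754 N (compression)
  F[0-2] = -919.2957 N (compression)
  F[1-2] = +681.1494 N (tension)
  F[1-3] = -435.4335 N (compression)
  F[2-3] = -1871.5203 N (compression)
  Rx@0 = +1137.5300 N
  Ry@0 = +589.4750 N
  Ry@2 = +1086.4350 N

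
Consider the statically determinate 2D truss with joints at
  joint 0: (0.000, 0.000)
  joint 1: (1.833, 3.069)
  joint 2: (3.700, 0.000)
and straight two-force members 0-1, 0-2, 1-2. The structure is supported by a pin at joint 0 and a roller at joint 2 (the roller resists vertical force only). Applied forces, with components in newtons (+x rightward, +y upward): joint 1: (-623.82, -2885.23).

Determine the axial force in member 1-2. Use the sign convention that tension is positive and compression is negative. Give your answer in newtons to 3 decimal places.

-1067.412

N=3 nodes, M=3 members, R=3 reactions → 2N=6, M+R=6
member 0 (0-1): L=3.5747, (cx,cy)=(0.5128,0.8585)
member 1 (0-2): L=3.7000, (cx,cy)=(1.0000,0.0000)
member 2 (1-2): L=3.5923, (cx,cy)=(0.5197,-0.8543)
solve A·x = −loads:
  F[0-1] = -2298.4750 N (compression)
  F[0-2] = +554.7619 N (tension)
  F[1-2] = -1067.4119 N (compression)
  Rx@0 = +623.8200 N
  Ry@0 = +1973.3049 N
  Ry@2 = +911.9251 N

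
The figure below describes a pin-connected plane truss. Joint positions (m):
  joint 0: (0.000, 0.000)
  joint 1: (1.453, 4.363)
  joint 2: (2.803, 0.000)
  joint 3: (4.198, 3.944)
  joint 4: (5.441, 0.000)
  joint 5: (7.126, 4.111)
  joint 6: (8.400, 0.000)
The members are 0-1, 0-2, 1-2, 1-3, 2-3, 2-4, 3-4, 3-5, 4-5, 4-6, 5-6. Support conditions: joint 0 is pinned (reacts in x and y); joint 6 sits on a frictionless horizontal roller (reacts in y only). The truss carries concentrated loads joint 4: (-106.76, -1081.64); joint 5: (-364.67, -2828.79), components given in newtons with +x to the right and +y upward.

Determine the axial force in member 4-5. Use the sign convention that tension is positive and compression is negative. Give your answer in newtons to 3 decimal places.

N=7 nodes, M=11 members, R=3 reactions → 2N=14, M+R=14
member 0 (0-1): L=4.5986, (cx,cy)=(0.3160,0.9488)
member 1 (0-2): L=2.8030, (cx,cy)=(1.0000,0.0000)
member 2 (1-2): L=4.5671, (cx,cy)=(0.2956,-0.9553)
member 3 (1-3): L=2.7768, (cx,cy)=(0.9886,-0.1509)
member 4 (2-3): L=4.1834, (cx,cy)=(0.3335,0.9428)
member 5 (2-4): L=2.6380, (cx,cy)=(1.0000,0.0000)
member 6 (3-4): L=4.1352, (cx,cy)=(0.3006,-0.9538)
member 7 (3-5): L=2.9328, (cx,cy)=(0.9984,0.0569)
member 8 (4-5): L=4.4429, (cx,cy)=(0.3793,0.9253)
member 9 (4-6): L=2.9590, (cx,cy)=(1.0000,0.0000)
member 10 (5-6): L=4.3039, (cx,cy)=(0.2960,-0.9552)
solve A·x = −loads:
  F[0-1] = -1041.9013 N (compression)
  F[0-2] = -142.2238 N (compression)
  F[1-2] = +1141.2679 N (tension)
  F[1-3] = -674.2779 N (compression)
  F[2-3] = -1156.4589 N (compression)
  F[2-4] = +580.7576 N (tension)
  F[3-4] = +956.3440 N (tension)
  F[3-5] = -1341.8297 N (compression)
  F[4-5] = +183.2100 N (tension)
  F[4-6] = +905.4992 N (tension)
  F[5-6] = -3058.9962 N (compression)
  Rx@0 = +471.4300 N
  Ry@0 = +988.5250 N
  Ry@6 = +2921.9050 N

183.210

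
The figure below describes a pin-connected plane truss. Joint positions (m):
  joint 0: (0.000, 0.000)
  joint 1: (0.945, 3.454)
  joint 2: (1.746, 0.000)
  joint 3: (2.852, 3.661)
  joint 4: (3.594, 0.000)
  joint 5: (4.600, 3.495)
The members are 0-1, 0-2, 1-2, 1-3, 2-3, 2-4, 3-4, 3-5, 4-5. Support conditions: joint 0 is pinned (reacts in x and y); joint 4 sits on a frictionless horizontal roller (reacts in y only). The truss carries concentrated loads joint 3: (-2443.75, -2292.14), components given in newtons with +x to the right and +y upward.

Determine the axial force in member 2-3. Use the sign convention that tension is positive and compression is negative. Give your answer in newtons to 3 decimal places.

-2929.127

N=6 nodes, M=9 members, R=3 reactions → 2N=12, M+R=12
member 0 (0-1): L=3.5809, (cx,cy)=(0.2639,0.9646)
member 1 (0-2): L=1.7460, (cx,cy)=(1.0000,0.0000)
member 2 (1-2): L=3.5457, (cx,cy)=(0.2259,-0.9741)
member 3 (1-3): L=1.9182, (cx,cy)=(0.9942,0.1079)
member 4 (2-3): L=3.8244, (cx,cy)=(0.2892,0.9573)
member 5 (2-4): L=1.8480, (cx,cy)=(1.0000,0.0000)
member 6 (3-4): L=3.7354, (cx,cy)=(0.1986,-0.9801)
member 7 (3-5): L=1.7559, (cx,cy)=(0.9955,-0.0945)
member 8 (4-5): L=3.6369, (cx,cy)=(0.2766,0.9610)
solve A·x = −loads:
  F[0-1] = -3071.4100 N (compression)
  F[0-2] = -1633.2139 N (compression)
  F[1-2] = +2878.3772 N (tension)
  F[1-3] = -1469.3707 N (compression)
  F[2-3] = -2929.1265 N (compression)
  F[2-4] = -135.8728 N (compression)
  F[3-4] = +684.0216 N (tension)
  F[3-5] = -0.0000 N (compression)
  F[4-5] = +0.0000 N (tension)
  Rx@0 = +2443.7500 N
  Ry@0 = +2962.5311 N
  Ry@4 = -670.3911 N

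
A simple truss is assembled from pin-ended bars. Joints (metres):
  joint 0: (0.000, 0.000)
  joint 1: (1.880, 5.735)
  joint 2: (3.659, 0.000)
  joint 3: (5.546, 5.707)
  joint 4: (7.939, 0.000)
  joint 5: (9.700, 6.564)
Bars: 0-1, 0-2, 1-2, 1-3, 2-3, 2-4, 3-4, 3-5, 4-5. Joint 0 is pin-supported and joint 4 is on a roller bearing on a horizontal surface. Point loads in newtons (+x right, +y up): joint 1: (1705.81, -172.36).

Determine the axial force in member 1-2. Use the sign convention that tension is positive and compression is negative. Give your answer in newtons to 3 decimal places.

N=6 nodes, M=9 members, R=3 reactions → 2N=12, M+R=12
member 0 (0-1): L=6.0353, (cx,cy)=(0.3115,0.9502)
member 1 (0-2): L=3.6590, (cx,cy)=(1.0000,0.0000)
member 2 (1-2): L=6.0046, (cx,cy)=(0.2963,-0.9551)
member 3 (1-3): L=3.6661, (cx,cy)=(1.0000,-0.0076)
member 4 (2-3): L=6.0109, (cx,cy)=(0.3139,0.9494)
member 5 (2-4): L=4.2800, (cx,cy)=(1.0000,0.0000)
member 6 (3-4): L=6.1884, (cx,cy)=(0.3867,-0.9222)
member 7 (3-5): L=4.2415, (cx,cy)=(0.9794,0.2021)
member 8 (4-5): L=6.7961, (cx,cy)=(0.2591,0.9658)
solve A·x = −loads:
  F[0-1] = +1158.3366 N (tension)
  F[0-2] = +1344.9863 N (tension)
  F[1-2] = -1325.2920 N (compression)
  F[1-3] = -952.3652 N (compression)
  F[2-3] = +1333.1888 N (tension)
  F[2-4] = +533.8081 N (tension)
  F[3-4] = -1380.4505 N (compression)
  F[3-5] = +0.0000 N (tension)
  F[4-5] = +0.0000 N (tension)
  Rx@0 = -1705.8100 N
  Ry@0 = -1100.7043 N
  Ry@4 = +1273.0643 N

-1325.292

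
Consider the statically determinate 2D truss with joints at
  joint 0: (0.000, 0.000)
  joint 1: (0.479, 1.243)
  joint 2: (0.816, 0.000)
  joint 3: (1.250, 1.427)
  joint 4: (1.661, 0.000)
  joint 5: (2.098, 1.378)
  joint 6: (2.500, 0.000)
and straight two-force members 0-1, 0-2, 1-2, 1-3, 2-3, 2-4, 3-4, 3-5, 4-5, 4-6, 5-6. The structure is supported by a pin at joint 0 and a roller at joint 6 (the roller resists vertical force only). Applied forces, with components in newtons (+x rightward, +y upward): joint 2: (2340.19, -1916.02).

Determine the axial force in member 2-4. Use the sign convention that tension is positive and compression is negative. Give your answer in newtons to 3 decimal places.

547.818

N=7 nodes, M=11 members, R=3 reactions → 2N=14, M+R=14
member 0 (0-1): L=1.3321, (cx,cy)=(0.3596,0.9331)
member 1 (0-2): L=0.8160, (cx,cy)=(1.0000,0.0000)
member 2 (1-2): L=1.2879, (cx,cy)=(0.2617,-0.9652)
member 3 (1-3): L=0.7927, (cx,cy)=(0.9727,0.2321)
member 4 (2-3): L=1.4915, (cx,cy)=(0.2910,0.9567)
member 5 (2-4): L=0.8450, (cx,cy)=(1.0000,0.0000)
member 6 (3-4): L=1.4850, (cx,cy)=(0.2768,-0.9609)
member 7 (3-5): L=0.8494, (cx,cy)=(0.9983,-0.0577)
member 8 (4-5): L=1.4456, (cx,cy)=(0.3023,0.9532)
member 9 (4-6): L=0.8390, (cx,cy)=(1.0000,0.0000)
member 10 (5-6): L=1.4354, (cx,cy)=(0.2801,-0.9600)
solve A·x = −loads:
  F[0-1] = -1383.1452 N (compression)
  F[0-2] = +2837.5450 N (tension)
  F[1-2] = +1140.4543 N (tension)
  F[1-3] = -818.1274 N (compression)
  F[2-3] = +852.1757 N (tension)
  F[2-4] = +547.8179 N (tension)
  F[3-4] = -628.3269 N (compression)
  F[3-5] = -374.5420 N (compression)
  F[4-5] = +633.4165 N (tension)
  F[4-6] = +182.4429 N (tension)
  F[5-6] = -651.4574 N (compression)
  Rx@0 = -2340.1900 N
  Ry@0 = +1290.6311 N
  Ry@6 = +625.3889 N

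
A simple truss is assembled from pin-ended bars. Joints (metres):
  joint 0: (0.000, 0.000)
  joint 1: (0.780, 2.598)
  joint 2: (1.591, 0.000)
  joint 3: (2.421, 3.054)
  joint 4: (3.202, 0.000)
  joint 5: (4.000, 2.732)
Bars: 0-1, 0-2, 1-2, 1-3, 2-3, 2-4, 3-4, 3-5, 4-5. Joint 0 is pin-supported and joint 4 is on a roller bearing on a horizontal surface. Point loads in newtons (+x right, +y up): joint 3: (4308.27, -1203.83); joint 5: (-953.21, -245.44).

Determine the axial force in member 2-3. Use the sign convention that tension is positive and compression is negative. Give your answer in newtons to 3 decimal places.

2677.411

N=6 nodes, M=9 members, R=3 reactions → 2N=12, M+R=12
member 0 (0-1): L=2.7126, (cx,cy)=(0.2876,0.9578)
member 1 (0-2): L=1.5910, (cx,cy)=(1.0000,0.0000)
member 2 (1-2): L=2.7216, (cx,cy)=(0.2980,-0.9546)
member 3 (1-3): L=1.7032, (cx,cy)=(0.9635,0.2677)
member 4 (2-3): L=3.1648, (cx,cy)=(0.2623,0.9650)
member 5 (2-4): L=1.6110, (cx,cy)=(1.0000,0.0000)
member 6 (3-4): L=3.1523, (cx,cy)=(0.2478,-0.9688)
member 7 (3-5): L=1.6115, (cx,cy)=(0.9798,-0.1998)
member 8 (4-5): L=2.8462, (cx,cy)=(0.2804,0.9599)
solve A·x = −loads:
  F[0-1] = +3198.4705 N (tension)
  F[0-2] = +2435.3372 N (tension)
  F[1-2] = -2706.6525 N (compression)
  F[1-3] = +1791.6657 N (tension)
  F[2-3] = +2677.4113 N (tension)
  F[2-4] = +926.6207 N (tension)
  F[3-4] = -4229.4193 N (compression)
  F[3-5] = -849.0849 N (compression)
  F[4-5] = -432.4446 N (compression)
  Rx@0 = -3355.0600 N
  Ry@0 = -3063.3844 N
  Ry@4 = +4512.6544 N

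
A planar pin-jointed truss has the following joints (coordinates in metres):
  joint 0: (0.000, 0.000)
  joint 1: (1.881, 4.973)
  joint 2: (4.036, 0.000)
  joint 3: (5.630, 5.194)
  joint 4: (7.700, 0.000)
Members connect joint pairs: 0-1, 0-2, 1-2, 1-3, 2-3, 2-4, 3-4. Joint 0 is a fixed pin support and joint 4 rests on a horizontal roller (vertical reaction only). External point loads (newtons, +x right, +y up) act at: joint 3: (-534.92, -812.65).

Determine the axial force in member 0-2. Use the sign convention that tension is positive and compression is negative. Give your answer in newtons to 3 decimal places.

-315.807

N=5 nodes, M=7 members, R=3 reactions → 2N=10, M+R=10
member 0 (0-1): L=5.3168, (cx,cy)=(0.3538,0.9353)
member 1 (0-2): L=4.0360, (cx,cy)=(1.0000,0.0000)
member 2 (1-2): L=5.4198, (cx,cy)=(0.3976,-0.9176)
member 3 (1-3): L=3.7555, (cx,cy)=(0.9983,0.0588)
member 4 (2-3): L=5.4331, (cx,cy)=(0.2934,0.9560)
member 5 (2-4): L=3.6640, (cx,cy)=(1.0000,0.0000)
member 6 (3-4): L=5.5913, (cx,cy)=(0.3702,-0.9289)
solve A·x = −loads:
  F[0-1] = -619.3478 N (compression)
  F[0-2] = -315.8066 N (compression)
  F[1-2] = +601.8933 N (tension)
  F[1-3] = -459.2296 N (compression)
  F[2-3] = -577.6914 N (compression)
  F[2-4] = +93.0011 N (tension)
  F[3-4] = -251.2060 N (compression)
  Rx@0 = +534.9200 N
  Ry@0 = +579.2935 N
  Ry@4 = +233.3565 N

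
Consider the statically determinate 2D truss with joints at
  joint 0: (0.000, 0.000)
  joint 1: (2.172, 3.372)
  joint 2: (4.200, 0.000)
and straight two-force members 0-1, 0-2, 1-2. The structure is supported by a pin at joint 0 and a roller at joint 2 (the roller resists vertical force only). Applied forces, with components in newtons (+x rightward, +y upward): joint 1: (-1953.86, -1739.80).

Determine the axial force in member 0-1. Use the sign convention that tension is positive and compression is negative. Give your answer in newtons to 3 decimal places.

N=3 nodes, M=3 members, R=3 reactions → 2N=6, M+R=6
member 0 (0-1): L=4.0110, (cx,cy)=(0.5415,0.8407)
member 1 (0-2): L=4.2000, (cx,cy)=(1.0000,0.0000)
member 2 (1-2): L=3.9349, (cx,cy)=(0.5154,-0.8570)
solve A·x = −loads:
  F[0-1] = -2865.1932 N (compression)
  F[0-2] = -402.3194 N (compression)
  F[1-2] = +780.6079 N (tension)
  Rx@0 = +1953.8600 N
  Ry@0 = +2408.7453 N
  Ry@2 = -668.9453 N

-2865.193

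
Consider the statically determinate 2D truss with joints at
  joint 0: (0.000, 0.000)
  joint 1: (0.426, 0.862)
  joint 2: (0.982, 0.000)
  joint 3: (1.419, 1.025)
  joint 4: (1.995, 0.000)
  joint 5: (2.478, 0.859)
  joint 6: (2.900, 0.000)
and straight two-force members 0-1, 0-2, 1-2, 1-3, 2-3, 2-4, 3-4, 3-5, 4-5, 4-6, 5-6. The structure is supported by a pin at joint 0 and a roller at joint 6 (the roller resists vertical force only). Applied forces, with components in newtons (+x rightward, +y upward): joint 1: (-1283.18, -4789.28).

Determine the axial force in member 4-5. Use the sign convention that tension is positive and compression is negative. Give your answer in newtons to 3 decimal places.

N=7 nodes, M=11 members, R=3 reactions → 2N=14, M+R=14
member 0 (0-1): L=0.9615, (cx,cy)=(0.4430,0.8965)
member 1 (0-2): L=0.9820, (cx,cy)=(1.0000,0.0000)
member 2 (1-2): L=1.0258, (cx,cy)=(0.5420,-0.8404)
member 3 (1-3): L=1.0063, (cx,cy)=(0.9868,0.1620)
member 4 (2-3): L=1.1143, (cx,cy)=(0.3922,0.9199)
member 5 (2-4): L=1.0130, (cx,cy)=(1.0000,0.0000)
member 6 (3-4): L=1.1758, (cx,cy)=(0.4899,-0.8718)
member 7 (3-5): L=1.0719, (cx,cy)=(0.9879,-0.1549)
member 8 (4-5): L=0.9855, (cx,cy)=(0.4901,0.8717)
member 9 (4-6): L=0.9050, (cx,cy)=(1.0000,0.0000)
member 10 (5-6): L=0.9571, (cx,cy)=(0.4409,-0.8975)
solve A·x = −loads:
  F[0-1] = -4982.9087 N (compression)
  F[0-2] = +924.4911 N (tension)
  F[1-2] = -509.9043 N (compression)
  F[1-3] = -656.7771 N (compression)
  F[2-3] = +465.8186 N (tension)
  F[2-4] = +465.4162 N (tension)
  F[3-4] = -313.4134 N (compression)
  F[3-5] = -315.6840 N (compression)
  F[4-5] = +313.4576 N (tension)
  F[4-6] = +158.2449 N (tension)
  F[5-6] = -358.8861 N (compression)
  Rx@0 = +1283.1800 N
  Ry@0 = +4467.1655 N
  Ry@6 = +322.1145 N

313.458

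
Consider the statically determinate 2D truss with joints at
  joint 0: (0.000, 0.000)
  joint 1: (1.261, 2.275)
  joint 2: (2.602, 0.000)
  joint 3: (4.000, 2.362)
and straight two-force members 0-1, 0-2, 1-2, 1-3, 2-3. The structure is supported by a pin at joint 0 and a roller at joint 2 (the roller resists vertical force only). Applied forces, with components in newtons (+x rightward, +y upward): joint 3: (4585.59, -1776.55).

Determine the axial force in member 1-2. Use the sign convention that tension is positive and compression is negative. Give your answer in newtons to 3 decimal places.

-5728.131

N=4 nodes, M=5 members, R=3 reactions → 2N=8, M+R=8
member 0 (0-1): L=2.6011, (cx,cy)=(0.4848,0.8746)
member 1 (0-2): L=2.6020, (cx,cy)=(1.0000,0.0000)
member 2 (1-2): L=2.6408, (cx,cy)=(0.5078,-0.8615)
member 3 (1-3): L=2.7404, (cx,cy)=(0.9995,0.0317)
member 4 (2-3): L=2.7447, (cx,cy)=(0.5093,0.8606)
solve A·x = −loads:
  F[0-1] = +5850.6371 N (tension)
  F[0-2] = +1749.2362 N (tension)
  F[1-2] = -5728.1313 N (compression)
  F[1-3] = +5747.9831 N (tension)
  F[2-3] = -2276.4540 N (compression)
  Rx@0 = -4585.5900 N
  Ry@0 = -5117.1332 N
  Ry@2 = +6893.6832 N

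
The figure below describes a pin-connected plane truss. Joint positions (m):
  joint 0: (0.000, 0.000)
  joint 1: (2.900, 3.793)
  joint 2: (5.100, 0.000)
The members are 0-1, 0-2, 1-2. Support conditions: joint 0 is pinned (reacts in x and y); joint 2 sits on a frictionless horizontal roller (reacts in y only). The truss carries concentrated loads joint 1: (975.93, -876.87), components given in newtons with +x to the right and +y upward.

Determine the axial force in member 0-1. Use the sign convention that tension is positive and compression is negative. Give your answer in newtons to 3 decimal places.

437.514

N=3 nodes, M=3 members, R=3 reactions → 2N=6, M+R=6
member 0 (0-1): L=4.7746, (cx,cy)=(0.6074,0.7944)
member 1 (0-2): L=5.1000, (cx,cy)=(1.0000,0.0000)
member 2 (1-2): L=4.3848, (cx,cy)=(0.5017,-0.8650)
solve A·x = −loads:
  F[0-1] = +437.5144 N (tension)
  F[0-2] = +710.1925 N (tension)
  F[1-2] = -1415.4921 N (compression)
  Rx@0 = -975.9300 N
  Ry@0 = -347.5664 N
  Ry@2 = +1224.4364 N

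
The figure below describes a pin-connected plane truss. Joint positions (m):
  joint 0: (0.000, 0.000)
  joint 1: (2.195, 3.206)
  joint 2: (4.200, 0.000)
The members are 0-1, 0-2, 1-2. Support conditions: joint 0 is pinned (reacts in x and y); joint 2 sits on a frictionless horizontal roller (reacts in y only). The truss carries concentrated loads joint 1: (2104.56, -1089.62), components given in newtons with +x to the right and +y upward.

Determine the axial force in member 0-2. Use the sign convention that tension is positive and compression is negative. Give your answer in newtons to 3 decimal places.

N=3 nodes, M=3 members, R=3 reactions → 2N=6, M+R=6
member 0 (0-1): L=3.8854, (cx,cy)=(0.5649,0.8251)
member 1 (0-2): L=4.2000, (cx,cy)=(1.0000,0.0000)
member 2 (1-2): L=3.7813, (cx,cy)=(0.5302,-0.8478)
solve A·x = −loads:
  F[0-1] = +1316.5296 N (tension)
  F[0-2] = +1360.8090 N (tension)
  F[1-2] = -2566.4183 N (compression)
  Rx@0 = -2104.5600 N
  Ry@0 = -1086.3170 N
  Ry@2 = +2175.9370 N

1360.809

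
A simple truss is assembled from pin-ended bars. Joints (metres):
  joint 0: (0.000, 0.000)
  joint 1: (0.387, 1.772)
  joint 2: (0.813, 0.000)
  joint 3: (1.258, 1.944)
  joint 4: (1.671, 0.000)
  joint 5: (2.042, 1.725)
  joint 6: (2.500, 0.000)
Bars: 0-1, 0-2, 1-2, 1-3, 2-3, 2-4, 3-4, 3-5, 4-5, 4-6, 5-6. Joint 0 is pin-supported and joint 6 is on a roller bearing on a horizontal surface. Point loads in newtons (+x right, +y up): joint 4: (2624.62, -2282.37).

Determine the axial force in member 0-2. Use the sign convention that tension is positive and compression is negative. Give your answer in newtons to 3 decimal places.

N=7 nodes, M=11 members, R=3 reactions → 2N=14, M+R=14
member 0 (0-1): L=1.8138, (cx,cy)=(0.2134,0.9770)
member 1 (0-2): L=0.8130, (cx,cy)=(1.0000,0.0000)
member 2 (1-2): L=1.8225, (cx,cy)=(0.2337,-0.9723)
member 3 (1-3): L=0.8878, (cx,cy)=(0.9811,0.1937)
member 4 (2-3): L=1.9943, (cx,cy)=(0.2231,0.9748)
member 5 (2-4): L=0.8580, (cx,cy)=(1.0000,0.0000)
member 6 (3-4): L=1.9874, (cx,cy)=(0.2078,-0.9782)
member 7 (3-5): L=0.8140, (cx,cy)=(0.9631,-0.2690)
member 8 (4-5): L=1.7644, (cx,cy)=(0.2103,0.9776)
member 9 (4-6): L=0.8290, (cx,cy)=(1.0000,0.0000)
member 10 (5-6): L=1.7848, (cx,cy)=(0.2566,-0.9665)
solve A·x = −loads:
  F[0-1] = -774.6731 N (compression)
  F[0-2] = +2789.9105 N (tension)
  F[1-2] = +711.0695 N (tension)
  F[1-3] = -337.9022 N (compression)
  F[2-3] = -709.2536 N (compression)
  F[2-4] = +3114.3818 N (tension)
  F[3-4] = +971.2238 N (tension)
  F[3-5] = -718.0678 N (compression)
  F[4-5] = +1362.8153 N (tension)
  F[4-6] = +405.0409 N (tension)
  F[5-6] = -1578.3911 N (compression)
  Rx@0 = -2624.6200 N
  Ry@0 = +756.8339 N
  Ry@6 = +1525.5361 N

2789.910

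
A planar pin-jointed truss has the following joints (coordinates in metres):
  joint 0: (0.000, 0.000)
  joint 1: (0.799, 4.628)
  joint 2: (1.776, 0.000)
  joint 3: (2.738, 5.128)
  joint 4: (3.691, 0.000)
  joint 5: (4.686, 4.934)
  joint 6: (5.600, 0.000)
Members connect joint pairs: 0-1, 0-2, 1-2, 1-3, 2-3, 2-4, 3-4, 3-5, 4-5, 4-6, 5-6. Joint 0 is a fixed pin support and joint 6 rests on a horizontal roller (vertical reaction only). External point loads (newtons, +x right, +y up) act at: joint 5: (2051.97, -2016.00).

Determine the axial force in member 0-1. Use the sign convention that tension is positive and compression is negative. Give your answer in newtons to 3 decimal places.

N=7 nodes, M=11 members, R=3 reactions → 2N=14, M+R=14
member 0 (0-1): L=4.6965, (cx,cy)=(0.1701,0.9854)
member 1 (0-2): L=1.7760, (cx,cy)=(1.0000,0.0000)
member 2 (1-2): L=4.7300, (cx,cy)=(0.2066,-0.9784)
member 3 (1-3): L=2.0024, (cx,cy)=(0.9683,0.2497)
member 4 (2-3): L=5.2175, (cx,cy)=(0.1844,0.9829)
member 5 (2-4): L=1.9150, (cx,cy)=(1.0000,0.0000)
member 6 (3-4): L=5.2158, (cx,cy)=(0.1827,-0.9832)
member 7 (3-5): L=1.9576, (cx,cy)=(0.9951,-0.0991)
member 8 (4-5): L=5.0333, (cx,cy)=(0.1977,0.9803)
member 9 (4-6): L=1.9090, (cx,cy)=(1.0000,0.0000)
member 10 (5-6): L=5.0179, (cx,cy)=(0.1821,-0.9833)
solve A·x = −loads:
  F[0-1] = +1500.7704 N (tension)
  F[0-2] = +1796.6470 N (tension)
  F[1-2] = -1369.6382 N (compression)
  F[1-3] = +555.8336 N (tension)
  F[2-3] = +1363.4794 N (tension)
  F[2-4] = +1262.3431 N (tension)
  F[3-4] = -1614.0719 N (compression)
  F[3-5] = +1089.9054 N (tension)
  F[4-5] = +1618.8469 N (tension)
  F[4-6] = +647.4121 N (tension)
  F[5-6] = -3554.3514 N (compression)
  Rx@0 = -2051.9700 N
  Ry@0 = -1478.8921 N
  Ry@6 = +3494.8921 N

1500.770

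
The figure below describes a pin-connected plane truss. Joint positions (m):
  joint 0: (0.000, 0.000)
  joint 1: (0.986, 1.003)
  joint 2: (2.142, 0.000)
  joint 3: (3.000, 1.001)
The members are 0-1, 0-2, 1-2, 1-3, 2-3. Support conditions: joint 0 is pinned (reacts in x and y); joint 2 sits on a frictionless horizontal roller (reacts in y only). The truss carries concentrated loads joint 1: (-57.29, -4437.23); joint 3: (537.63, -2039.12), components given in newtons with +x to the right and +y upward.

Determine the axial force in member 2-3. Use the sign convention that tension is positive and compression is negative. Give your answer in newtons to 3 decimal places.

N=4 nodes, M=5 members, R=3 reactions → 2N=8, M+R=8
member 0 (0-1): L=1.4065, (cx,cy)=(0.7010,0.7131)
member 1 (0-2): L=2.1420, (cx,cy)=(1.0000,0.0000)
member 2 (1-2): L=1.5305, (cx,cy)=(0.7553,-0.6554)
member 3 (1-3): L=2.0140, (cx,cy)=(1.0000,-0.0010)
member 4 (2-3): L=1.3184, (cx,cy)=(0.6508,0.7593)
solve A·x = −loads:
  F[0-1] = -1897.9663 N (compression)
  F[0-2] = +1810.8856 N (tension)
  F[1-2] = -4708.9280 N (compression)
  F[1-3] = +2283.5046 N (tension)
  F[2-3] = -2682.6930 N (compression)
  Rx@0 = -480.3400 N
  Ry@0 = +1353.4861 N
  Ry@2 = +5122.8639 N

-2682.693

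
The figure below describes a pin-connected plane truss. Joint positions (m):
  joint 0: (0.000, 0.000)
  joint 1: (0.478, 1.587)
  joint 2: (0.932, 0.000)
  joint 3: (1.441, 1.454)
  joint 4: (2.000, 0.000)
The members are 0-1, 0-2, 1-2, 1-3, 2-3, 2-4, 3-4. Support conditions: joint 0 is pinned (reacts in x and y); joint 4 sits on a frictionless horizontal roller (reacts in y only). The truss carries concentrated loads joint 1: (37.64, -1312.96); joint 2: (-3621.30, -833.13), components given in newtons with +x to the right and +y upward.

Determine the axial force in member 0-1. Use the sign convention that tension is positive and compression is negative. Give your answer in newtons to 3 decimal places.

-1476.942

N=5 nodes, M=7 members, R=3 reactions → 2N=10, M+R=10
member 0 (0-1): L=1.6574, (cx,cy)=(0.2884,0.9575)
member 1 (0-2): L=0.9320, (cx,cy)=(1.0000,0.0000)
member 2 (1-2): L=1.6507, (cx,cy)=(0.2750,-0.9614)
member 3 (1-3): L=0.9721, (cx,cy)=(0.9906,-0.1368)
member 4 (2-3): L=1.5405, (cx,cy)=(0.3304,0.9438)
member 5 (2-4): L=1.0680, (cx,cy)=(1.0000,0.0000)
member 6 (3-4): L=1.5578, (cx,cy)=(0.3589,-0.9334)
solve A·x = −loads:
  F[0-1] = -1476.9416 N (compression)
  F[0-2] = -3157.7109 N (compression)
  F[1-2] = +178.9524 N (tension)
  F[1-3] = -517.6760 N (compression)
  F[2-3] = +700.4160 N (tension)
  F[2-4] = +281.3851 N (tension)
  F[3-4] = -784.1302 N (compression)
  Rx@0 = +3583.6600 N
  Ry@0 = +1414.1866 N
  Ry@4 = +731.9034 N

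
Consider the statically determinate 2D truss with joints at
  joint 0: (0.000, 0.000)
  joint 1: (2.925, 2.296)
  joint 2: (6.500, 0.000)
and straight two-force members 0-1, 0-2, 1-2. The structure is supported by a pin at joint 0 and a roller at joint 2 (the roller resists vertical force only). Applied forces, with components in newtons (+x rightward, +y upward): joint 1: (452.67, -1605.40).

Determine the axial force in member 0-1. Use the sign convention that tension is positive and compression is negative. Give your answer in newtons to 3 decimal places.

N=3 nodes, M=3 members, R=3 reactions → 2N=6, M+R=6
member 0 (0-1): L=3.7185, (cx,cy)=(0.7866,0.6175)
member 1 (0-2): L=6.5000, (cx,cy)=(1.0000,0.0000)
member 2 (1-2): L=4.2488, (cx,cy)=(0.8414,-0.5404)
solve A·x = −loads:
  F[0-1] = -1171.0570 N (compression)
  F[0-2] = +1373.8323 N (tension)
  F[1-2] = -1632.7633 N (compression)
  Rx@0 = -452.6700 N
  Ry@0 = +723.0730 N
  Ry@2 = +882.3270 N

-1171.057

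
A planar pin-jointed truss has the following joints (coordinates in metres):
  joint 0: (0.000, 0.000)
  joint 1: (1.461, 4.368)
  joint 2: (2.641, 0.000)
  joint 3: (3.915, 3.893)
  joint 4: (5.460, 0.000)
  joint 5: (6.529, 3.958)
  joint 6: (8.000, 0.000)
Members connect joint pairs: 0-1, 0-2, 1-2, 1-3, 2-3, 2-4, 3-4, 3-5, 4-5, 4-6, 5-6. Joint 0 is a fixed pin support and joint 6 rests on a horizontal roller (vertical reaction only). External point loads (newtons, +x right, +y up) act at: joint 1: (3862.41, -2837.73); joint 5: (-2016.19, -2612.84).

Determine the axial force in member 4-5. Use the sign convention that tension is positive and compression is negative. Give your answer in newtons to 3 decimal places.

N=7 nodes, M=11 members, R=3 reactions → 2N=14, M+R=14
member 0 (0-1): L=4.6059, (cx,cy)=(0.3172,0.9484)
member 1 (0-2): L=2.6410, (cx,cy)=(1.0000,0.0000)
member 2 (1-2): L=4.5246, (cx,cy)=(0.2608,-0.9654)
member 3 (1-3): L=2.4995, (cx,cy)=(0.9818,-0.1900)
member 4 (2-3): L=4.0962, (cx,cy)=(0.3110,0.9504)
member 5 (2-4): L=2.8190, (cx,cy)=(1.0000,0.0000)
member 6 (3-4): L=4.1884, (cx,cy)=(0.3689,-0.9295)
member 7 (3-5): L=2.6148, (cx,cy)=(0.9997,0.0249)
member 8 (4-5): L=4.0998, (cx,cy)=(0.2607,0.9654)
member 9 (4-6): L=2.5400, (cx,cy)=(1.0000,0.0000)
member 10 (5-6): L=4.2225, (cx,cy)=(0.3484,-0.9374)
solve A·x = −loads:
  F[0-1] = -1780.5103 N (compression)
  F[0-2] = +2411.0061 N (tension)
  F[1-2] = -319.4134 N (compression)
  F[1-3] = -4424.5199 N (compression)
  F[2-3] = +324.4516 N (tension)
  F[2-4] = +2226.7919 N (tension)
  F[3-4] = -1336.6818 N (compression)
  F[3-5] = -3751.0682 N (compression)
  F[4-5] = +1286.9333 N (tension)
  F[4-6] = +1398.1600 N (tension)
  F[5-6] = -4013.4241 N (compression)
  Rx@0 = -1846.2200 N
  Ry@0 = +1688.5597 N
  Ry@6 = +3762.0103 N

1286.933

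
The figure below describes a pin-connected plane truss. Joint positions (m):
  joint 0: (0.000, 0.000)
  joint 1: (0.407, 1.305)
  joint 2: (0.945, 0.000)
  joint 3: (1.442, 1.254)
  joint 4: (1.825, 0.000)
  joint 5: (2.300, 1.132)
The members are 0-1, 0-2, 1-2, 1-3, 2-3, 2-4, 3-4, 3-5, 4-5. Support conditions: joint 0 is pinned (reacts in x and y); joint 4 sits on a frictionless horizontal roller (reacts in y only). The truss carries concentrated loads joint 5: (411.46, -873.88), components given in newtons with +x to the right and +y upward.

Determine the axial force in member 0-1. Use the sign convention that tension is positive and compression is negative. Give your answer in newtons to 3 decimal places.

N=6 nodes, M=9 members, R=3 reactions → 2N=12, M+R=12
member 0 (0-1): L=1.3670, (cx,cy)=(0.2977,0.9546)
member 1 (0-2): L=0.9450, (cx,cy)=(1.0000,0.0000)
member 2 (1-2): L=1.4115, (cx,cy)=(0.3811,-0.9245)
member 3 (1-3): L=1.0363, (cx,cy)=(0.9988,-0.0492)
member 4 (2-3): L=1.3489, (cx,cy)=(0.3684,0.9296)
member 5 (2-4): L=0.8800, (cx,cy)=(1.0000,0.0000)
member 6 (3-4): L=1.3112, (cx,cy)=(0.2921,-0.9564)
member 7 (3-5): L=0.8666, (cx,cy)=(0.9900,-0.1408)
member 8 (4-5): L=1.2276, (cx,cy)=(0.3869,0.9221)
solve A·x = −loads:
  F[0-1] = +505.5954 N (tension)
  F[0-2] = +260.9273 N (tension)
  F[1-2] = -541.0891 N (compression)
  F[1-3] = +357.1971 N (tension)
  F[2-3] = +538.1024 N (tension)
  F[2-4] = -143.5676 N (compression)
  F[3-4] = -613.8542 N (compression)
  F[3-5] = +741.7221 N (tension)
  F[4-5] = -834.4600 N (compression)
  Rx@0 = -411.4600 N
  Ry@0 = -482.6661 N
  Ry@4 = +1356.5461 N

505.595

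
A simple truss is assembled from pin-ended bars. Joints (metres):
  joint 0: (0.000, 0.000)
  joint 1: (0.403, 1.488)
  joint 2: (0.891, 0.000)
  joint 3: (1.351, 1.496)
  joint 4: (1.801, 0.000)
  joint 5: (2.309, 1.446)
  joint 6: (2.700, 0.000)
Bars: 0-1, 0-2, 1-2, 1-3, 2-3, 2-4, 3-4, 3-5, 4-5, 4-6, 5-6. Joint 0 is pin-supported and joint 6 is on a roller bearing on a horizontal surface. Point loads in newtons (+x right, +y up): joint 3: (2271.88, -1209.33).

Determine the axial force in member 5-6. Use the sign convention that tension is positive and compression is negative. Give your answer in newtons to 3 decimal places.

-1930.842

N=7 nodes, M=11 members, R=3 reactions → 2N=14, M+R=14
member 0 (0-1): L=1.5416, (cx,cy)=(0.2614,0.9652)
member 1 (0-2): L=0.8910, (cx,cy)=(1.0000,0.0000)
member 2 (1-2): L=1.5660, (cx,cy)=(0.3116,-0.9502)
member 3 (1-3): L=0.9480, (cx,cy)=(1.0000,0.0084)
member 4 (2-3): L=1.5651, (cx,cy)=(0.2939,0.9558)
member 5 (2-4): L=0.9100, (cx,cy)=(1.0000,0.0000)
member 6 (3-4): L=1.5622, (cx,cy)=(0.2881,-0.9576)
member 7 (3-5): L=0.9593, (cx,cy)=(0.9986,-0.0521)
member 8 (4-5): L=1.5326, (cx,cy)=(0.3315,0.9435)
member 9 (4-6): L=0.8990, (cx,cy)=(1.0000,0.0000)
member 10 (5-6): L=1.4979, (cx,cy)=(0.2610,-0.9653)
solve A·x = −loads:
  F[0-1] = +678.1546 N (tension)
  F[0-2] = +2094.5999 N (tension)
  F[1-2] = -685.4041 N (compression)
  F[1-3] = +390.8840 N (tension)
  F[2-3] = +681.3673 N (tension)
  F[2-4] = +1680.7518 N (tension)
  F[3-4] = -1884.3809 N (compression)
  F[3-5] = -1139.5000 N (compression)
  F[4-5] = +1912.6294 N (tension)
  F[4-6] = +504.0014 N (tension)
  F[5-6] = -1930.8420 N (compression)
  Rx@0 = -2271.8800 N
  Ry@0 = -654.5727 N
  Ry@6 = +1863.9027 N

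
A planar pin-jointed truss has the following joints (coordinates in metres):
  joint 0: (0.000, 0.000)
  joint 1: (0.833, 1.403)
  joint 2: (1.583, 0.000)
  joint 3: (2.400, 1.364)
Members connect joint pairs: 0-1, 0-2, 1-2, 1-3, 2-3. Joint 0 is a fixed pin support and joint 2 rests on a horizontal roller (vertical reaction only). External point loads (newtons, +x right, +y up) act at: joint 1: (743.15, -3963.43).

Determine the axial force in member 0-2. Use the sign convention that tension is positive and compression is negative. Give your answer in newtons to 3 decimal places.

1467.000

N=4 nodes, M=5 members, R=3 reactions → 2N=8, M+R=8
member 0 (0-1): L=1.6317, (cx,cy)=(0.5105,0.8599)
member 1 (0-2): L=1.5830, (cx,cy)=(1.0000,0.0000)
member 2 (1-2): L=1.5909, (cx,cy)=(0.4714,-0.8819)
member 3 (1-3): L=1.5675, (cx,cy)=(0.9997,-0.0249)
member 4 (2-3): L=1.5900, (cx,cy)=(0.5138,0.8579)
solve A·x = −loads:
  F[0-1] = -1417.8556 N (compression)
  F[0-2] = +1467.0001 N (tension)
  F[1-2] = -3111.7676 N (compression)
  F[1-3] = +0.0000 N (tension)
  F[2-3] = -0.0000 N (compression)
  Rx@0 = -743.1500 N
  Ry@0 = +1219.1617 N
  Ry@2 = +2744.2683 N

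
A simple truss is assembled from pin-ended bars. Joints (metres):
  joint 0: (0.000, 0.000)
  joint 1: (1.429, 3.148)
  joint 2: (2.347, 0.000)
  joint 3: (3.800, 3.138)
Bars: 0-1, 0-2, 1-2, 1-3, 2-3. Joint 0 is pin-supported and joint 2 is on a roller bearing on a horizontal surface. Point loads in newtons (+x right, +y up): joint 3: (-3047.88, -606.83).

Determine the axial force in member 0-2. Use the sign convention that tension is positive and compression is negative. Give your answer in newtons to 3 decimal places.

-1368.572

N=4 nodes, M=5 members, R=3 reactions → 2N=8, M+R=8
member 0 (0-1): L=3.4572, (cx,cy)=(0.4133,0.9106)
member 1 (0-2): L=2.3470, (cx,cy)=(1.0000,0.0000)
member 2 (1-2): L=3.2791, (cx,cy)=(0.2800,-0.9600)
member 3 (1-3): L=2.3710, (cx,cy)=(1.0000,-0.0042)
member 4 (2-3): L=3.4581, (cx,cy)=(0.4202,0.9074)
solve A·x = −loads:
  F[0-1] = -4062.7252 N (compression)
  F[0-2] = -1368.5719 N (compression)
  F[1-2] = +3865.6330 N (tension)
  F[1-3] = -2761.5288 N (compression)
  F[2-3] = -681.5606 N (compression)
  Rx@0 = +3047.8800 N
  Ry@0 = +3699.4135 N
  Ry@2 = -3092.5835 N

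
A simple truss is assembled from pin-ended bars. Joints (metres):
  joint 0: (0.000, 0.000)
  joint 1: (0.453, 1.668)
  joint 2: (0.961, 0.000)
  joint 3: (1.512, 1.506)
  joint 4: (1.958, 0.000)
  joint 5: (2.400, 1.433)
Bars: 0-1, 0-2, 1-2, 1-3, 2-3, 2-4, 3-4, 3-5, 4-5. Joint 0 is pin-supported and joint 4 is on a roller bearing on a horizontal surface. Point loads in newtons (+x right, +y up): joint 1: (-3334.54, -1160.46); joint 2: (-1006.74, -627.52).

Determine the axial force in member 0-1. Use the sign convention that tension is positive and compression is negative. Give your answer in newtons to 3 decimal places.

N=6 nodes, M=9 members, R=3 reactions → 2N=12, M+R=12
member 0 (0-1): L=1.7284, (cx,cy)=(0.2621,0.9650)
member 1 (0-2): L=0.9610, (cx,cy)=(1.0000,0.0000)
member 2 (1-2): L=1.7436, (cx,cy)=(0.2913,-0.9566)
member 3 (1-3): L=1.0713, (cx,cy)=(0.9885,-0.1512)
member 4 (2-3): L=1.6036, (cx,cy)=(0.3436,0.9391)
member 5 (2-4): L=0.9970, (cx,cy)=(1.0000,0.0000)
member 6 (3-4): L=1.5707, (cx,cy)=(0.2840,-0.9588)
member 7 (3-5): L=0.8910, (cx,cy)=(0.9966,-0.0819)
member 8 (4-5): L=1.4996, (cx,cy)=(0.2947,0.9556)
solve A·x = −loads:
  F[0-1] = -4198.9466 N (compression)
  F[0-2] = -3240.7815 N (compression)
  F[1-2] = +2795.8502 N (tension)
  F[1-3] = +1435.9996 N (tension)
  F[2-3] = -2179.7490 N (compression)
  F[2-4] = -670.5360 N (compression)
  F[3-4] = +2361.3895 N (tension)
  F[3-5] = -0.0000 N (compression)
  F[4-5] = +0.0000 N (tension)
  Rx@0 = +4341.2800 N
  Ry@0 = +4052.1667 N
  Ry@4 = -2264.1867 N

-4198.947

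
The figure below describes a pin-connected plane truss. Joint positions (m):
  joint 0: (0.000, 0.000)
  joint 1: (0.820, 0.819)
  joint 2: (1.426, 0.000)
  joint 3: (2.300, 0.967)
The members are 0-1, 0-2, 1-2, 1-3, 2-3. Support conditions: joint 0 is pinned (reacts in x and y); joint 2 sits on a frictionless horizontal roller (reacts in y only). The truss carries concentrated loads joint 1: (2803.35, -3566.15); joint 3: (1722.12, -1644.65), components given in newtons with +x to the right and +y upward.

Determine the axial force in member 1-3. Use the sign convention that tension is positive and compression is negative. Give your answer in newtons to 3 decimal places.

3545.008

N=4 nodes, M=5 members, R=3 reactions → 2N=8, M+R=8
member 0 (0-1): L=1.1589, (cx,cy)=(0.7075,0.7067)
member 1 (0-2): L=1.4260, (cx,cy)=(1.0000,0.0000)
member 2 (1-2): L=1.0188, (cx,cy)=(0.5948,-0.8039)
member 3 (1-3): L=1.4874, (cx,cy)=(0.9950,0.0995)
member 4 (2-3): L=1.3034, (cx,cy)=(0.6705,0.7419)
solve A·x = −loads:
  F[0-1] = +3212.7719 N (tension)
  F[0-2] = +2252.3115 N (tension)
  F[1-2] = -6821.7429 N (compression)
  F[1-3] = +3545.0081 N (tension)
  F[2-3] = -2692.3340 N (compression)
  Rx@0 = -4525.4700 N
  Ry@0 = -2270.3863 N
  Ry@2 = +7481.1863 N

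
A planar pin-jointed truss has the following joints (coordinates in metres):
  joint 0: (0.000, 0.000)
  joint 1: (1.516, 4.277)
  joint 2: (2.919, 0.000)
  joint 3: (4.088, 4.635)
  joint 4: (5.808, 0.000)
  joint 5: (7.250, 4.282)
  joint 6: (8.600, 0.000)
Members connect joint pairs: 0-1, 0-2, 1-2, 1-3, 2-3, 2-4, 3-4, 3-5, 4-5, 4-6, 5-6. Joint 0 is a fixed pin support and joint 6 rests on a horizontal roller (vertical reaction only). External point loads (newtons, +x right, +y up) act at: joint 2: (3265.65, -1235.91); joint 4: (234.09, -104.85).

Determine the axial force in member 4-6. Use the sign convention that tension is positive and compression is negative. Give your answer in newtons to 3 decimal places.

N=7 nodes, M=11 members, R=3 reactions → 2N=14, M+R=14
member 0 (0-1): L=4.5377, (cx,cy)=(0.3341,0.9425)
member 1 (0-2): L=2.9190, (cx,cy)=(1.0000,0.0000)
member 2 (1-2): L=4.5012, (cx,cy)=(0.3117,-0.9502)
member 3 (1-3): L=2.5968, (cx,cy)=(0.9905,0.1379)
member 4 (2-3): L=4.7801, (cx,cy)=(0.2446,0.9696)
member 5 (2-4): L=2.8890, (cx,cy)=(1.0000,0.0000)
member 6 (3-4): L=4.9438, (cx,cy)=(0.3479,-0.9375)
member 7 (3-5): L=3.1816, (cx,cy)=(0.9938,-0.1109)
member 8 (4-5): L=4.5183, (cx,cy)=(0.3191,0.9477)
member 9 (4-6): L=2.7920, (cx,cy)=(1.0000,0.0000)
member 10 (5-6): L=4.4898, (cx,cy)=(0.3007,-0.9537)
solve A·x = −loads:
  F[0-1] = -902.3034 N (compression)
  F[0-2] = +3801.1886 N (tension)
  F[1-2] = +813.7338 N (tension)
  F[1-3] = -560.4343 N (compression)
  F[2-3] = +477.2038 N (tension)
  F[2-4] = +672.4712 N (tension)
  F[3-4] = -374.4465 N (compression)
  F[3-5] = -310.0226 N (compression)
  F[4-5] = +481.0616 N (tension)
  F[4-6] = +154.5788 N (tension)
  F[5-6] = -514.0913 N (compression)
  Rx@0 = -3499.7400 N
  Ry@0 = +850.4588 N
  Ry@6 = +490.3012 N

154.579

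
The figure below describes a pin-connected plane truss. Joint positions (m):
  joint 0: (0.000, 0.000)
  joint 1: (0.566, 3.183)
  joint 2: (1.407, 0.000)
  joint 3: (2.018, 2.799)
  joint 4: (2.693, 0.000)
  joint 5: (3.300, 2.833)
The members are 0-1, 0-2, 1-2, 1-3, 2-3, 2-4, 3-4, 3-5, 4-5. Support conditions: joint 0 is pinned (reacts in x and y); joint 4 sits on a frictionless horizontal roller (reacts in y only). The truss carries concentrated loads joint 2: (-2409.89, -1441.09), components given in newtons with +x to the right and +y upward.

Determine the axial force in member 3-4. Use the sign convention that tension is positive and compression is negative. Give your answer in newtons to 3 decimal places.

N=6 nodes, M=9 members, R=3 reactions → 2N=12, M+R=12
member 0 (0-1): L=3.2329, (cx,cy)=(0.1751,0.9846)
member 1 (0-2): L=1.4070, (cx,cy)=(1.0000,0.0000)
member 2 (1-2): L=3.2922, (cx,cy)=(0.2555,-0.9668)
member 3 (1-3): L=1.5019, (cx,cy)=(0.9668,-0.2557)
member 4 (2-3): L=2.8649, (cx,cy)=(0.2133,0.9770)
member 5 (2-4): L=1.2860, (cx,cy)=(1.0000,0.0000)
member 6 (3-4): L=2.8792, (cx,cy)=(0.2344,-0.9721)
member 7 (3-5): L=1.2825, (cx,cy)=(0.9996,0.0265)
member 8 (4-5): L=2.8973, (cx,cy)=(0.2095,0.9778)
solve A·x = −loads:
  F[0-1] = -698.9652 N (compression)
  F[0-2] = -2287.5198 N (compression)
  F[1-2] = +801.2456 N (tension)
  F[1-3] = -338.2921 N (compression)
  F[2-3] = +682.1213 N (tension)
  F[2-4] = +181.5724 N (tension)
  F[3-4] = -774.5044 N (compression)
  F[3-5] = -0.0000 N (tension)
  F[4-5] = -0.0000 N (tension)
  Rx@0 = +2409.8900 N
  Ry@0 = +688.1700 N
  Ry@4 = +752.9200 N

-774.504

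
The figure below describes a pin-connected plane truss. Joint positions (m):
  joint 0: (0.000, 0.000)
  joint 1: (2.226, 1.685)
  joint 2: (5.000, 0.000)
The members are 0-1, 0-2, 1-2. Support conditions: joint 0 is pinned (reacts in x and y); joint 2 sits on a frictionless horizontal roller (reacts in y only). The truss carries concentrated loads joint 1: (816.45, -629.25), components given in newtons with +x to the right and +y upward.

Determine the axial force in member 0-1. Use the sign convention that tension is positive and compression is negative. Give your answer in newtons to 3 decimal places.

-122.549

N=3 nodes, M=3 members, R=3 reactions → 2N=6, M+R=6
member 0 (0-1): L=2.7918, (cx,cy)=(0.7973,0.6035)
member 1 (0-2): L=5.0000, (cx,cy)=(1.0000,0.0000)
member 2 (1-2): L=3.2457, (cx,cy)=(0.8547,-0.5192)
solve A·x = −loads:
  F[0-1] = -122.5492 N (compression)
  F[0-2] = +914.1618 N (tension)
  F[1-2] = -1069.5953 N (compression)
  Rx@0 = -816.4500 N
  Ry@0 = +73.9642 N
  Ry@2 = +555.2858 N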